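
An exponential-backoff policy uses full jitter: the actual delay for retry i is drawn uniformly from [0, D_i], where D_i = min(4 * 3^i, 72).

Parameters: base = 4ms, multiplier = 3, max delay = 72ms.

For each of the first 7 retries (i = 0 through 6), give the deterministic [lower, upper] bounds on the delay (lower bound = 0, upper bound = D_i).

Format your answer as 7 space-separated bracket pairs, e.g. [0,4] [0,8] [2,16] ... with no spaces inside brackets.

Answer: [0,4] [0,12] [0,36] [0,72] [0,72] [0,72] [0,72]

Derivation:
Computing bounds per retry:
  i=0: D_i=min(4*3^0,72)=4, bounds=[0,4]
  i=1: D_i=min(4*3^1,72)=12, bounds=[0,12]
  i=2: D_i=min(4*3^2,72)=36, bounds=[0,36]
  i=3: D_i=min(4*3^3,72)=72, bounds=[0,72]
  i=4: D_i=min(4*3^4,72)=72, bounds=[0,72]
  i=5: D_i=min(4*3^5,72)=72, bounds=[0,72]
  i=6: D_i=min(4*3^6,72)=72, bounds=[0,72]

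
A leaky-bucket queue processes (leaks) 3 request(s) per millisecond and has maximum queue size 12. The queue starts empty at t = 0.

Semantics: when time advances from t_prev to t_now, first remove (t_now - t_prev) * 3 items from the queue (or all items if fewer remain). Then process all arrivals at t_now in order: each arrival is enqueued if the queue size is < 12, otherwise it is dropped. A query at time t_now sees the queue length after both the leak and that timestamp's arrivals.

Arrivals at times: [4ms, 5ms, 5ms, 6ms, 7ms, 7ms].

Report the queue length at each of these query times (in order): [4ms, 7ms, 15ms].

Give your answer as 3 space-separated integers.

Queue lengths at query times:
  query t=4ms: backlog = 1
  query t=7ms: backlog = 2
  query t=15ms: backlog = 0

Answer: 1 2 0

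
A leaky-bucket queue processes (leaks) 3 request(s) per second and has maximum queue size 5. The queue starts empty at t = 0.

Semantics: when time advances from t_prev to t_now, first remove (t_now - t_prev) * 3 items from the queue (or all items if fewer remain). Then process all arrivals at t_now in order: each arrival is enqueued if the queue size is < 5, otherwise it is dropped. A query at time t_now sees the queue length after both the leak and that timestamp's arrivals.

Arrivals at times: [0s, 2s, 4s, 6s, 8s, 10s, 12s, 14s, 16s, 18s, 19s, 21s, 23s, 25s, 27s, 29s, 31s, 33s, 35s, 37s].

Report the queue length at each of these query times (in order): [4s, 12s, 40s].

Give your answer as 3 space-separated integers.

Queue lengths at query times:
  query t=4s: backlog = 1
  query t=12s: backlog = 1
  query t=40s: backlog = 0

Answer: 1 1 0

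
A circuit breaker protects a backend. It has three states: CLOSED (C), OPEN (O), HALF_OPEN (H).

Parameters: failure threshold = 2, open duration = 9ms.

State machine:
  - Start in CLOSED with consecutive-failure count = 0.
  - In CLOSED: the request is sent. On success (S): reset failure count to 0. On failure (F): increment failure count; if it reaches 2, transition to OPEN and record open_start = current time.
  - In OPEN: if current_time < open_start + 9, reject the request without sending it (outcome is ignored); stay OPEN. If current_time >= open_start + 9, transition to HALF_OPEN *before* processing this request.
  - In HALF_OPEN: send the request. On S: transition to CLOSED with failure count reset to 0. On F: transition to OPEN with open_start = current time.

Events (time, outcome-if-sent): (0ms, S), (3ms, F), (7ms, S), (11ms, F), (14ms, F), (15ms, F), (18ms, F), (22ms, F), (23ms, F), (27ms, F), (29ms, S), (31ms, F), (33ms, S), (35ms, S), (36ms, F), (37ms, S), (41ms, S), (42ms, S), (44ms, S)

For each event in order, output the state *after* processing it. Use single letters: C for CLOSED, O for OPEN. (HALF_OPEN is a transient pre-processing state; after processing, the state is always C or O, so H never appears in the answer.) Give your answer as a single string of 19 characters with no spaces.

State after each event:
  event#1 t=0ms outcome=S: state=CLOSED
  event#2 t=3ms outcome=F: state=CLOSED
  event#3 t=7ms outcome=S: state=CLOSED
  event#4 t=11ms outcome=F: state=CLOSED
  event#5 t=14ms outcome=F: state=OPEN
  event#6 t=15ms outcome=F: state=OPEN
  event#7 t=18ms outcome=F: state=OPEN
  event#8 t=22ms outcome=F: state=OPEN
  event#9 t=23ms outcome=F: state=OPEN
  event#10 t=27ms outcome=F: state=OPEN
  event#11 t=29ms outcome=S: state=OPEN
  event#12 t=31ms outcome=F: state=OPEN
  event#13 t=33ms outcome=S: state=CLOSED
  event#14 t=35ms outcome=S: state=CLOSED
  event#15 t=36ms outcome=F: state=CLOSED
  event#16 t=37ms outcome=S: state=CLOSED
  event#17 t=41ms outcome=S: state=CLOSED
  event#18 t=42ms outcome=S: state=CLOSED
  event#19 t=44ms outcome=S: state=CLOSED

Answer: CCCCOOOOOOOOCCCCCCC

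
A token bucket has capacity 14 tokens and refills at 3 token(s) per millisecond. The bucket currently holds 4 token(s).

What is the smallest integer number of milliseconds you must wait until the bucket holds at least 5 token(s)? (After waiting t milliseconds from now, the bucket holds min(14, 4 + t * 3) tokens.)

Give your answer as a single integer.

Answer: 1

Derivation:
Need 4 + t * 3 >= 5, so t >= 1/3.
Smallest integer t = ceil(1/3) = 1.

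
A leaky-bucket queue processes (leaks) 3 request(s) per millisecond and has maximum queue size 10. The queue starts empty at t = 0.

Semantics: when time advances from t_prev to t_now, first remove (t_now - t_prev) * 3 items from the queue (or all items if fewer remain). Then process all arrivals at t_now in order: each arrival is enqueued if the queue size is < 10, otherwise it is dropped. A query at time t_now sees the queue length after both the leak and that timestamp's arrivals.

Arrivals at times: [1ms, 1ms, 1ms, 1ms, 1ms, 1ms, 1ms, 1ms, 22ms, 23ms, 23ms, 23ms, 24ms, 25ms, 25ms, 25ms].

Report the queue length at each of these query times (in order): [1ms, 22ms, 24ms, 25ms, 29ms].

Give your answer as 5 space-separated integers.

Queue lengths at query times:
  query t=1ms: backlog = 8
  query t=22ms: backlog = 1
  query t=24ms: backlog = 1
  query t=25ms: backlog = 3
  query t=29ms: backlog = 0

Answer: 8 1 1 3 0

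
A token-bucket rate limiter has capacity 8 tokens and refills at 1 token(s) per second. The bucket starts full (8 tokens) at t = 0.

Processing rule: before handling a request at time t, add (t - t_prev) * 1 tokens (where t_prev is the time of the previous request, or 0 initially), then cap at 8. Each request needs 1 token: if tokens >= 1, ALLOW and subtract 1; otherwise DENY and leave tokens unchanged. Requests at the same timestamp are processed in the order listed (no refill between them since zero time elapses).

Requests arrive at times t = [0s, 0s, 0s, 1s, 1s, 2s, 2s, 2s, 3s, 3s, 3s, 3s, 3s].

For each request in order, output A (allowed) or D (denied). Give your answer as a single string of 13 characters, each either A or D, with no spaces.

Answer: AAAAAAAAAAADD

Derivation:
Simulating step by step:
  req#1 t=0s: ALLOW
  req#2 t=0s: ALLOW
  req#3 t=0s: ALLOW
  req#4 t=1s: ALLOW
  req#5 t=1s: ALLOW
  req#6 t=2s: ALLOW
  req#7 t=2s: ALLOW
  req#8 t=2s: ALLOW
  req#9 t=3s: ALLOW
  req#10 t=3s: ALLOW
  req#11 t=3s: ALLOW
  req#12 t=3s: DENY
  req#13 t=3s: DENY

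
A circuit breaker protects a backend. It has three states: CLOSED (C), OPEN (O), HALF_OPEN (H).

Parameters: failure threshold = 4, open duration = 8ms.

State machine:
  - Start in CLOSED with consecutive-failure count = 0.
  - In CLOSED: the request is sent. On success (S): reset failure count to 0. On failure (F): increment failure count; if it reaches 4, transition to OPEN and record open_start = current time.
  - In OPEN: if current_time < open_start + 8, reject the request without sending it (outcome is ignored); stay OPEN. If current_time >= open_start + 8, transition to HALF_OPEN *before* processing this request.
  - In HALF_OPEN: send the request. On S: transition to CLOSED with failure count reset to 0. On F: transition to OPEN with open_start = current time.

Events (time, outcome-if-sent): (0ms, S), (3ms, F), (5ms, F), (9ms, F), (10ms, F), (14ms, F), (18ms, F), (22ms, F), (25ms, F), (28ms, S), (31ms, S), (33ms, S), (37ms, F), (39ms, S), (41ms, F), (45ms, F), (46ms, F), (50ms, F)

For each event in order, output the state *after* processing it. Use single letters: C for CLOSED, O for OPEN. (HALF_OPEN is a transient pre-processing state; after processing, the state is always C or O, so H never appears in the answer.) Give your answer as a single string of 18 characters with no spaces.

State after each event:
  event#1 t=0ms outcome=S: state=CLOSED
  event#2 t=3ms outcome=F: state=CLOSED
  event#3 t=5ms outcome=F: state=CLOSED
  event#4 t=9ms outcome=F: state=CLOSED
  event#5 t=10ms outcome=F: state=OPEN
  event#6 t=14ms outcome=F: state=OPEN
  event#7 t=18ms outcome=F: state=OPEN
  event#8 t=22ms outcome=F: state=OPEN
  event#9 t=25ms outcome=F: state=OPEN
  event#10 t=28ms outcome=S: state=CLOSED
  event#11 t=31ms outcome=S: state=CLOSED
  event#12 t=33ms outcome=S: state=CLOSED
  event#13 t=37ms outcome=F: state=CLOSED
  event#14 t=39ms outcome=S: state=CLOSED
  event#15 t=41ms outcome=F: state=CLOSED
  event#16 t=45ms outcome=F: state=CLOSED
  event#17 t=46ms outcome=F: state=CLOSED
  event#18 t=50ms outcome=F: state=OPEN

Answer: CCCCOOOOOCCCCCCCCO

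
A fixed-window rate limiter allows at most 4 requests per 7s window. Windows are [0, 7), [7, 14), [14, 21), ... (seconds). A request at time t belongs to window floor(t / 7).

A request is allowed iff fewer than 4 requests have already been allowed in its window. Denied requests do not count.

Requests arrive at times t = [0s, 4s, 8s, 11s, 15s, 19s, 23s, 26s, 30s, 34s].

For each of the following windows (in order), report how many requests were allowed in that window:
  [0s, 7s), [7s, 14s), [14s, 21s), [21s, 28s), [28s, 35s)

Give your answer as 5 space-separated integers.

Processing requests:
  req#1 t=0s (window 0): ALLOW
  req#2 t=4s (window 0): ALLOW
  req#3 t=8s (window 1): ALLOW
  req#4 t=11s (window 1): ALLOW
  req#5 t=15s (window 2): ALLOW
  req#6 t=19s (window 2): ALLOW
  req#7 t=23s (window 3): ALLOW
  req#8 t=26s (window 3): ALLOW
  req#9 t=30s (window 4): ALLOW
  req#10 t=34s (window 4): ALLOW

Allowed counts by window: 2 2 2 2 2

Answer: 2 2 2 2 2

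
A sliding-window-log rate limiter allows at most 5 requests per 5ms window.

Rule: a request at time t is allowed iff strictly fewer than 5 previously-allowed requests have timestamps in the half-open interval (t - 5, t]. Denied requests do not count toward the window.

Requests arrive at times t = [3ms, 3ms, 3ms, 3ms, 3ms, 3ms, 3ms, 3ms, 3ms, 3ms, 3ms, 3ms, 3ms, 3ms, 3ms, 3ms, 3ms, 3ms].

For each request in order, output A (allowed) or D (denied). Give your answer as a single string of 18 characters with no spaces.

Tracking allowed requests in the window:
  req#1 t=3ms: ALLOW
  req#2 t=3ms: ALLOW
  req#3 t=3ms: ALLOW
  req#4 t=3ms: ALLOW
  req#5 t=3ms: ALLOW
  req#6 t=3ms: DENY
  req#7 t=3ms: DENY
  req#8 t=3ms: DENY
  req#9 t=3ms: DENY
  req#10 t=3ms: DENY
  req#11 t=3ms: DENY
  req#12 t=3ms: DENY
  req#13 t=3ms: DENY
  req#14 t=3ms: DENY
  req#15 t=3ms: DENY
  req#16 t=3ms: DENY
  req#17 t=3ms: DENY
  req#18 t=3ms: DENY

Answer: AAAAADDDDDDDDDDDDD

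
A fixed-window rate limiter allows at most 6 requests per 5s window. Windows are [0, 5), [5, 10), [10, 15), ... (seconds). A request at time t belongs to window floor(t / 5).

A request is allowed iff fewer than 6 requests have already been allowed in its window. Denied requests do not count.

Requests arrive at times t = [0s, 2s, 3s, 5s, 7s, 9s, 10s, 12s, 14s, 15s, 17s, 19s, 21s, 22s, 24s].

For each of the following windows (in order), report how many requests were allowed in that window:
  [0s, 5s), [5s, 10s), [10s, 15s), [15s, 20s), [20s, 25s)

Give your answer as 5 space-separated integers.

Answer: 3 3 3 3 3

Derivation:
Processing requests:
  req#1 t=0s (window 0): ALLOW
  req#2 t=2s (window 0): ALLOW
  req#3 t=3s (window 0): ALLOW
  req#4 t=5s (window 1): ALLOW
  req#5 t=7s (window 1): ALLOW
  req#6 t=9s (window 1): ALLOW
  req#7 t=10s (window 2): ALLOW
  req#8 t=12s (window 2): ALLOW
  req#9 t=14s (window 2): ALLOW
  req#10 t=15s (window 3): ALLOW
  req#11 t=17s (window 3): ALLOW
  req#12 t=19s (window 3): ALLOW
  req#13 t=21s (window 4): ALLOW
  req#14 t=22s (window 4): ALLOW
  req#15 t=24s (window 4): ALLOW

Allowed counts by window: 3 3 3 3 3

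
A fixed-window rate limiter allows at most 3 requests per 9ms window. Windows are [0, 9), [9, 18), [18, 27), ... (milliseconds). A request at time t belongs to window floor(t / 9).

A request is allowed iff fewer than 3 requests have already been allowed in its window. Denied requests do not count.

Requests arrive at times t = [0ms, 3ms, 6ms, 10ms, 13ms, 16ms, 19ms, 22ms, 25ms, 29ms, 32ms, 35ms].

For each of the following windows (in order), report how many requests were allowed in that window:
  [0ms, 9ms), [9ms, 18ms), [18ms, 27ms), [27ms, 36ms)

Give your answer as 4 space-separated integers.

Answer: 3 3 3 3

Derivation:
Processing requests:
  req#1 t=0ms (window 0): ALLOW
  req#2 t=3ms (window 0): ALLOW
  req#3 t=6ms (window 0): ALLOW
  req#4 t=10ms (window 1): ALLOW
  req#5 t=13ms (window 1): ALLOW
  req#6 t=16ms (window 1): ALLOW
  req#7 t=19ms (window 2): ALLOW
  req#8 t=22ms (window 2): ALLOW
  req#9 t=25ms (window 2): ALLOW
  req#10 t=29ms (window 3): ALLOW
  req#11 t=32ms (window 3): ALLOW
  req#12 t=35ms (window 3): ALLOW

Allowed counts by window: 3 3 3 3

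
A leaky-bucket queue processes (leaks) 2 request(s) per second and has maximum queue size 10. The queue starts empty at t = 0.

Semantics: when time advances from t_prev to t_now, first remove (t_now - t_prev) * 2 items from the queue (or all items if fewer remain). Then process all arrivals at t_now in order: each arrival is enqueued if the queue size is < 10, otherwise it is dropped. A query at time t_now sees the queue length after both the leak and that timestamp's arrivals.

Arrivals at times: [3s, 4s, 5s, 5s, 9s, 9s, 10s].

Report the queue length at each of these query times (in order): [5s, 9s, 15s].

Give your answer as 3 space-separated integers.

Queue lengths at query times:
  query t=5s: backlog = 2
  query t=9s: backlog = 2
  query t=15s: backlog = 0

Answer: 2 2 0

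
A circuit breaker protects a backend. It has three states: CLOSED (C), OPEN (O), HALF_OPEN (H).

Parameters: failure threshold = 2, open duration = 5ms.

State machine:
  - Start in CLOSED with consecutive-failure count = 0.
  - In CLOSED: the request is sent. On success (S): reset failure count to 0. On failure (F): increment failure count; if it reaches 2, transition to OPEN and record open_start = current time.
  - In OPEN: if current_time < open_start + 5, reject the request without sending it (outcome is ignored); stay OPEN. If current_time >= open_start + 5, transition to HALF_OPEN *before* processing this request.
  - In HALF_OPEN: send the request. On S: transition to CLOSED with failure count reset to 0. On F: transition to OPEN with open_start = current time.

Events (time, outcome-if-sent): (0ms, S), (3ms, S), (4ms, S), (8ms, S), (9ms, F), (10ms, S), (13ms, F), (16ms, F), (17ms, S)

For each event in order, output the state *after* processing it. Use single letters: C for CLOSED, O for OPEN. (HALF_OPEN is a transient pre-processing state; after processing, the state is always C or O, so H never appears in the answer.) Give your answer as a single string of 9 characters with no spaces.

State after each event:
  event#1 t=0ms outcome=S: state=CLOSED
  event#2 t=3ms outcome=S: state=CLOSED
  event#3 t=4ms outcome=S: state=CLOSED
  event#4 t=8ms outcome=S: state=CLOSED
  event#5 t=9ms outcome=F: state=CLOSED
  event#6 t=10ms outcome=S: state=CLOSED
  event#7 t=13ms outcome=F: state=CLOSED
  event#8 t=16ms outcome=F: state=OPEN
  event#9 t=17ms outcome=S: state=OPEN

Answer: CCCCCCCOO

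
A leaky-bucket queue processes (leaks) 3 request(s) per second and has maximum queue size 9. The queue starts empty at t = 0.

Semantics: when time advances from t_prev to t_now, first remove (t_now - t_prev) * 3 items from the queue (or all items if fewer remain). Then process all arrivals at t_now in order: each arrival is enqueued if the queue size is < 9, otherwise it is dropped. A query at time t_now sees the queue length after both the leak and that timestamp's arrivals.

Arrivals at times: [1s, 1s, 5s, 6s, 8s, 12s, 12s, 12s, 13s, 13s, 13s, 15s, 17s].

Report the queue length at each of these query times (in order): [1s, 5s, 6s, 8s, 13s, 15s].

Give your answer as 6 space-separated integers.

Queue lengths at query times:
  query t=1s: backlog = 2
  query t=5s: backlog = 1
  query t=6s: backlog = 1
  query t=8s: backlog = 1
  query t=13s: backlog = 3
  query t=15s: backlog = 1

Answer: 2 1 1 1 3 1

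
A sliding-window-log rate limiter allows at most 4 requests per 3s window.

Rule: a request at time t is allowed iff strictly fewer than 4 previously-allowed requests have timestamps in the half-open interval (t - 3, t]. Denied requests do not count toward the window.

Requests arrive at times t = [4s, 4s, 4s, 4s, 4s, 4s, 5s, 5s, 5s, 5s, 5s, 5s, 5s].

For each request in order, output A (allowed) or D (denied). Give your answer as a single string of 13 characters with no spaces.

Tracking allowed requests in the window:
  req#1 t=4s: ALLOW
  req#2 t=4s: ALLOW
  req#3 t=4s: ALLOW
  req#4 t=4s: ALLOW
  req#5 t=4s: DENY
  req#6 t=4s: DENY
  req#7 t=5s: DENY
  req#8 t=5s: DENY
  req#9 t=5s: DENY
  req#10 t=5s: DENY
  req#11 t=5s: DENY
  req#12 t=5s: DENY
  req#13 t=5s: DENY

Answer: AAAADDDDDDDDD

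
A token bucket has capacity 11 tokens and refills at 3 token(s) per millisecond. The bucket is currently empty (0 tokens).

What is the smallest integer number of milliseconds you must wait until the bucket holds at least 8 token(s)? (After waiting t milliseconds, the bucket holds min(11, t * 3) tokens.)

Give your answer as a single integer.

Need t * 3 >= 8, so t >= 8/3.
Smallest integer t = ceil(8/3) = 3.

Answer: 3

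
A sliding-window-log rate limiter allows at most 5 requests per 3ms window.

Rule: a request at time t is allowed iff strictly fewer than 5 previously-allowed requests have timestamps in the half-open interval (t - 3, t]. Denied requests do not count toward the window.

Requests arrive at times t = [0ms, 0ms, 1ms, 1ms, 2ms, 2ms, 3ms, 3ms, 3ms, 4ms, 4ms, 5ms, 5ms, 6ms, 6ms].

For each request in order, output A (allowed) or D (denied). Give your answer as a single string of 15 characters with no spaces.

Answer: AAAAADAADAAADAA

Derivation:
Tracking allowed requests in the window:
  req#1 t=0ms: ALLOW
  req#2 t=0ms: ALLOW
  req#3 t=1ms: ALLOW
  req#4 t=1ms: ALLOW
  req#5 t=2ms: ALLOW
  req#6 t=2ms: DENY
  req#7 t=3ms: ALLOW
  req#8 t=3ms: ALLOW
  req#9 t=3ms: DENY
  req#10 t=4ms: ALLOW
  req#11 t=4ms: ALLOW
  req#12 t=5ms: ALLOW
  req#13 t=5ms: DENY
  req#14 t=6ms: ALLOW
  req#15 t=6ms: ALLOW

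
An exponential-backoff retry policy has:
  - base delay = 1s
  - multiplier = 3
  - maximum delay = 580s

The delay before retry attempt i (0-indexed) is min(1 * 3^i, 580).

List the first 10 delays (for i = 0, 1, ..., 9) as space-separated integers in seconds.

Computing each delay:
  i=0: min(1*3^0, 580) = 1
  i=1: min(1*3^1, 580) = 3
  i=2: min(1*3^2, 580) = 9
  i=3: min(1*3^3, 580) = 27
  i=4: min(1*3^4, 580) = 81
  i=5: min(1*3^5, 580) = 243
  i=6: min(1*3^6, 580) = 580
  i=7: min(1*3^7, 580) = 580
  i=8: min(1*3^8, 580) = 580
  i=9: min(1*3^9, 580) = 580

Answer: 1 3 9 27 81 243 580 580 580 580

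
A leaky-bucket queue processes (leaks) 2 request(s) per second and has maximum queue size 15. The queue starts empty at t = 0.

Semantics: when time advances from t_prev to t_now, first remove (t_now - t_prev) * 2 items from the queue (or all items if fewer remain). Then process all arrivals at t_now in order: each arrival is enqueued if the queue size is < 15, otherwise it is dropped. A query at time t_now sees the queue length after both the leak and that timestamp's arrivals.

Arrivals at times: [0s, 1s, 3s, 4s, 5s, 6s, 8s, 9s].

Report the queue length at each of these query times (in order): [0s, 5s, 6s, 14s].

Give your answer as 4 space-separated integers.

Answer: 1 1 1 0

Derivation:
Queue lengths at query times:
  query t=0s: backlog = 1
  query t=5s: backlog = 1
  query t=6s: backlog = 1
  query t=14s: backlog = 0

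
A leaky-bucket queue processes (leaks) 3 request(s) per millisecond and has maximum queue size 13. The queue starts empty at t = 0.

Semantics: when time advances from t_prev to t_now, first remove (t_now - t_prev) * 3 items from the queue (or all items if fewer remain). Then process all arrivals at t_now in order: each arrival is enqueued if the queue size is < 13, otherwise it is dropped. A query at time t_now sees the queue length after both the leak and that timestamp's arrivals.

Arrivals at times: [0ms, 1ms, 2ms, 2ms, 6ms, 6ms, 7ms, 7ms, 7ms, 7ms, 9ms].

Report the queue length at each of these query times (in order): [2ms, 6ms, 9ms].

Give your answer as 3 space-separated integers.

Answer: 2 2 1

Derivation:
Queue lengths at query times:
  query t=2ms: backlog = 2
  query t=6ms: backlog = 2
  query t=9ms: backlog = 1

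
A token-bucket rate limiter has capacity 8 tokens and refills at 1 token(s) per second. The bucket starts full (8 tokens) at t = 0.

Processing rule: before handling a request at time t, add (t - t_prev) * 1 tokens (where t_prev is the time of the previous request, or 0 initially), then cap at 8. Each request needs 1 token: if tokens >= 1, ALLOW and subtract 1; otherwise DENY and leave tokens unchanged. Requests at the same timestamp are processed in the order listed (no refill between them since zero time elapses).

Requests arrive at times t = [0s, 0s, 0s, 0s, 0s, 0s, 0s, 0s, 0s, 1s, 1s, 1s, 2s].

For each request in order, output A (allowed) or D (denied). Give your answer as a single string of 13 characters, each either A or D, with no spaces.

Simulating step by step:
  req#1 t=0s: ALLOW
  req#2 t=0s: ALLOW
  req#3 t=0s: ALLOW
  req#4 t=0s: ALLOW
  req#5 t=0s: ALLOW
  req#6 t=0s: ALLOW
  req#7 t=0s: ALLOW
  req#8 t=0s: ALLOW
  req#9 t=0s: DENY
  req#10 t=1s: ALLOW
  req#11 t=1s: DENY
  req#12 t=1s: DENY
  req#13 t=2s: ALLOW

Answer: AAAAAAAADADDA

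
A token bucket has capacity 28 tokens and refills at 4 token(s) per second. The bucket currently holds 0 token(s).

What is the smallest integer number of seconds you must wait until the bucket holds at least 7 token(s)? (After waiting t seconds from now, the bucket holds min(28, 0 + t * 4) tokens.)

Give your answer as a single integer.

Need 0 + t * 4 >= 7, so t >= 7/4.
Smallest integer t = ceil(7/4) = 2.

Answer: 2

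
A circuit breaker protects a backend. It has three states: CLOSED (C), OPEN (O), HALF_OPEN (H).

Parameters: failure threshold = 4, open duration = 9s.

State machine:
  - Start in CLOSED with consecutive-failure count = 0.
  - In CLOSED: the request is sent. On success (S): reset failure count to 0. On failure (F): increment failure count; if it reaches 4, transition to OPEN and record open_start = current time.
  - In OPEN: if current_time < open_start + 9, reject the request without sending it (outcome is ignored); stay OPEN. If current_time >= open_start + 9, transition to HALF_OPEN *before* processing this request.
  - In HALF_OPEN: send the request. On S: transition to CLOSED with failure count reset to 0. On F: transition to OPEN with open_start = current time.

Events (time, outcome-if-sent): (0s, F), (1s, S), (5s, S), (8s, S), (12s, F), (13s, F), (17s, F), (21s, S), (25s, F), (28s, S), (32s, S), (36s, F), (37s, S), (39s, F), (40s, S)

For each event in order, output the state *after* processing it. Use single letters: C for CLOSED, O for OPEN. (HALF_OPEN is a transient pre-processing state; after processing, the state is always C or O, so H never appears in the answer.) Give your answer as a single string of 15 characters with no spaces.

State after each event:
  event#1 t=0s outcome=F: state=CLOSED
  event#2 t=1s outcome=S: state=CLOSED
  event#3 t=5s outcome=S: state=CLOSED
  event#4 t=8s outcome=S: state=CLOSED
  event#5 t=12s outcome=F: state=CLOSED
  event#6 t=13s outcome=F: state=CLOSED
  event#7 t=17s outcome=F: state=CLOSED
  event#8 t=21s outcome=S: state=CLOSED
  event#9 t=25s outcome=F: state=CLOSED
  event#10 t=28s outcome=S: state=CLOSED
  event#11 t=32s outcome=S: state=CLOSED
  event#12 t=36s outcome=F: state=CLOSED
  event#13 t=37s outcome=S: state=CLOSED
  event#14 t=39s outcome=F: state=CLOSED
  event#15 t=40s outcome=S: state=CLOSED

Answer: CCCCCCCCCCCCCCC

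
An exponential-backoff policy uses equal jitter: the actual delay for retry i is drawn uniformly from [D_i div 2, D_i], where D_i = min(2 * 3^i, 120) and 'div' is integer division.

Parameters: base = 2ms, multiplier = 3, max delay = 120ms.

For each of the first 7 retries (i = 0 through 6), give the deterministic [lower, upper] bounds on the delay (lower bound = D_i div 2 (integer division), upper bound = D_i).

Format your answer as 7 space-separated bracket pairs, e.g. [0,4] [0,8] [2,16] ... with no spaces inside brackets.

Computing bounds per retry:
  i=0: D_i=min(2*3^0,120)=2, bounds=[1,2]
  i=1: D_i=min(2*3^1,120)=6, bounds=[3,6]
  i=2: D_i=min(2*3^2,120)=18, bounds=[9,18]
  i=3: D_i=min(2*3^3,120)=54, bounds=[27,54]
  i=4: D_i=min(2*3^4,120)=120, bounds=[60,120]
  i=5: D_i=min(2*3^5,120)=120, bounds=[60,120]
  i=6: D_i=min(2*3^6,120)=120, bounds=[60,120]

Answer: [1,2] [3,6] [9,18] [27,54] [60,120] [60,120] [60,120]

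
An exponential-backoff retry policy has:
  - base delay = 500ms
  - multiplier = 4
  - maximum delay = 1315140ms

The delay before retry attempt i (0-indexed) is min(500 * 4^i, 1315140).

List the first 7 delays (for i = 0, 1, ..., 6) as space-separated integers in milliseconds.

Answer: 500 2000 8000 32000 128000 512000 1315140

Derivation:
Computing each delay:
  i=0: min(500*4^0, 1315140) = 500
  i=1: min(500*4^1, 1315140) = 2000
  i=2: min(500*4^2, 1315140) = 8000
  i=3: min(500*4^3, 1315140) = 32000
  i=4: min(500*4^4, 1315140) = 128000
  i=5: min(500*4^5, 1315140) = 512000
  i=6: min(500*4^6, 1315140) = 1315140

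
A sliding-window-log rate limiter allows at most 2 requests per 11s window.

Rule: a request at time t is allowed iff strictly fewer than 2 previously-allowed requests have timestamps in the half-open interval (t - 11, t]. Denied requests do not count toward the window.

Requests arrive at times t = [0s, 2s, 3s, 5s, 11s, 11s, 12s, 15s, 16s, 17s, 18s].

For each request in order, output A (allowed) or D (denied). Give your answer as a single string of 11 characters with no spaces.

Answer: AADDADDADDD

Derivation:
Tracking allowed requests in the window:
  req#1 t=0s: ALLOW
  req#2 t=2s: ALLOW
  req#3 t=3s: DENY
  req#4 t=5s: DENY
  req#5 t=11s: ALLOW
  req#6 t=11s: DENY
  req#7 t=12s: DENY
  req#8 t=15s: ALLOW
  req#9 t=16s: DENY
  req#10 t=17s: DENY
  req#11 t=18s: DENY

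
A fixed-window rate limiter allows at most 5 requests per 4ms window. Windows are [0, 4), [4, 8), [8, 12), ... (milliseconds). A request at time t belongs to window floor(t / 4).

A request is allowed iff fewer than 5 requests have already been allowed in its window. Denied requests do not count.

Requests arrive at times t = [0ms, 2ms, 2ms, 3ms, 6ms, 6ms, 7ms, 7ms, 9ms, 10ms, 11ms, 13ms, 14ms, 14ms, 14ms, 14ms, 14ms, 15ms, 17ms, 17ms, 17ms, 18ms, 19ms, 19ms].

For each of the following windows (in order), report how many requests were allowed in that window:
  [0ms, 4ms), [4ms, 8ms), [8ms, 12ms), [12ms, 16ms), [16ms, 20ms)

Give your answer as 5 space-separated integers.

Processing requests:
  req#1 t=0ms (window 0): ALLOW
  req#2 t=2ms (window 0): ALLOW
  req#3 t=2ms (window 0): ALLOW
  req#4 t=3ms (window 0): ALLOW
  req#5 t=6ms (window 1): ALLOW
  req#6 t=6ms (window 1): ALLOW
  req#7 t=7ms (window 1): ALLOW
  req#8 t=7ms (window 1): ALLOW
  req#9 t=9ms (window 2): ALLOW
  req#10 t=10ms (window 2): ALLOW
  req#11 t=11ms (window 2): ALLOW
  req#12 t=13ms (window 3): ALLOW
  req#13 t=14ms (window 3): ALLOW
  req#14 t=14ms (window 3): ALLOW
  req#15 t=14ms (window 3): ALLOW
  req#16 t=14ms (window 3): ALLOW
  req#17 t=14ms (window 3): DENY
  req#18 t=15ms (window 3): DENY
  req#19 t=17ms (window 4): ALLOW
  req#20 t=17ms (window 4): ALLOW
  req#21 t=17ms (window 4): ALLOW
  req#22 t=18ms (window 4): ALLOW
  req#23 t=19ms (window 4): ALLOW
  req#24 t=19ms (window 4): DENY

Allowed counts by window: 4 4 3 5 5

Answer: 4 4 3 5 5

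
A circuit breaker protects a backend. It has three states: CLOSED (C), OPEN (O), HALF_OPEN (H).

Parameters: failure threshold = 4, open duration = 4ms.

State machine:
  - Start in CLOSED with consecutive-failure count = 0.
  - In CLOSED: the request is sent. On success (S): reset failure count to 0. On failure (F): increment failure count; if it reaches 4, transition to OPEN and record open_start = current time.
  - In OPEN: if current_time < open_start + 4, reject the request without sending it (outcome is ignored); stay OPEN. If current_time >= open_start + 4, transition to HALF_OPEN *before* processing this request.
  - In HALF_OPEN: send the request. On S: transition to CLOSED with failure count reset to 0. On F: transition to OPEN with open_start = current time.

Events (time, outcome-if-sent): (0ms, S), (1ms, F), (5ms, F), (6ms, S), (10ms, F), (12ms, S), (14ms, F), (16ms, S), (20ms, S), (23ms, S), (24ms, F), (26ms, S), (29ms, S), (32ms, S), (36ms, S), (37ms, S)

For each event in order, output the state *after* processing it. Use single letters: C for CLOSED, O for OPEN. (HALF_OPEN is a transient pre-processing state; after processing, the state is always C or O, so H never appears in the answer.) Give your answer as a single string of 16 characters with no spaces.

Answer: CCCCCCCCCCCCCCCC

Derivation:
State after each event:
  event#1 t=0ms outcome=S: state=CLOSED
  event#2 t=1ms outcome=F: state=CLOSED
  event#3 t=5ms outcome=F: state=CLOSED
  event#4 t=6ms outcome=S: state=CLOSED
  event#5 t=10ms outcome=F: state=CLOSED
  event#6 t=12ms outcome=S: state=CLOSED
  event#7 t=14ms outcome=F: state=CLOSED
  event#8 t=16ms outcome=S: state=CLOSED
  event#9 t=20ms outcome=S: state=CLOSED
  event#10 t=23ms outcome=S: state=CLOSED
  event#11 t=24ms outcome=F: state=CLOSED
  event#12 t=26ms outcome=S: state=CLOSED
  event#13 t=29ms outcome=S: state=CLOSED
  event#14 t=32ms outcome=S: state=CLOSED
  event#15 t=36ms outcome=S: state=CLOSED
  event#16 t=37ms outcome=S: state=CLOSED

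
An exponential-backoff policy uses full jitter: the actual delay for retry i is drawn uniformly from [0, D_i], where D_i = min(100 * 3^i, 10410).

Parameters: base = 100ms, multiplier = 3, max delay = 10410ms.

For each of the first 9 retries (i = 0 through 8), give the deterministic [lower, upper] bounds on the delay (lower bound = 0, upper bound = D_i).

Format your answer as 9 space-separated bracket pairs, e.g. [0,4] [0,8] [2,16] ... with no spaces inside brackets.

Computing bounds per retry:
  i=0: D_i=min(100*3^0,10410)=100, bounds=[0,100]
  i=1: D_i=min(100*3^1,10410)=300, bounds=[0,300]
  i=2: D_i=min(100*3^2,10410)=900, bounds=[0,900]
  i=3: D_i=min(100*3^3,10410)=2700, bounds=[0,2700]
  i=4: D_i=min(100*3^4,10410)=8100, bounds=[0,8100]
  i=5: D_i=min(100*3^5,10410)=10410, bounds=[0,10410]
  i=6: D_i=min(100*3^6,10410)=10410, bounds=[0,10410]
  i=7: D_i=min(100*3^7,10410)=10410, bounds=[0,10410]
  i=8: D_i=min(100*3^8,10410)=10410, bounds=[0,10410]

Answer: [0,100] [0,300] [0,900] [0,2700] [0,8100] [0,10410] [0,10410] [0,10410] [0,10410]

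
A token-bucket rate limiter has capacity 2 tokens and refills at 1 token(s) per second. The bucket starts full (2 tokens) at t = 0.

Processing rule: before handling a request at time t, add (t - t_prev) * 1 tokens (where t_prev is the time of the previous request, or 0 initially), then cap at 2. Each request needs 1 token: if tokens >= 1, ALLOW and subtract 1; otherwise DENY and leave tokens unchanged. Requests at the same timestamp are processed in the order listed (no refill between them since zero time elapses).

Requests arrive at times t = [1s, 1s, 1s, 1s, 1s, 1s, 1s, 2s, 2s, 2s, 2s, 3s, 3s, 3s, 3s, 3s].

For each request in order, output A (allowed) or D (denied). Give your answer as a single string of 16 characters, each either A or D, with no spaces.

Simulating step by step:
  req#1 t=1s: ALLOW
  req#2 t=1s: ALLOW
  req#3 t=1s: DENY
  req#4 t=1s: DENY
  req#5 t=1s: DENY
  req#6 t=1s: DENY
  req#7 t=1s: DENY
  req#8 t=2s: ALLOW
  req#9 t=2s: DENY
  req#10 t=2s: DENY
  req#11 t=2s: DENY
  req#12 t=3s: ALLOW
  req#13 t=3s: DENY
  req#14 t=3s: DENY
  req#15 t=3s: DENY
  req#16 t=3s: DENY

Answer: AADDDDDADDDADDDD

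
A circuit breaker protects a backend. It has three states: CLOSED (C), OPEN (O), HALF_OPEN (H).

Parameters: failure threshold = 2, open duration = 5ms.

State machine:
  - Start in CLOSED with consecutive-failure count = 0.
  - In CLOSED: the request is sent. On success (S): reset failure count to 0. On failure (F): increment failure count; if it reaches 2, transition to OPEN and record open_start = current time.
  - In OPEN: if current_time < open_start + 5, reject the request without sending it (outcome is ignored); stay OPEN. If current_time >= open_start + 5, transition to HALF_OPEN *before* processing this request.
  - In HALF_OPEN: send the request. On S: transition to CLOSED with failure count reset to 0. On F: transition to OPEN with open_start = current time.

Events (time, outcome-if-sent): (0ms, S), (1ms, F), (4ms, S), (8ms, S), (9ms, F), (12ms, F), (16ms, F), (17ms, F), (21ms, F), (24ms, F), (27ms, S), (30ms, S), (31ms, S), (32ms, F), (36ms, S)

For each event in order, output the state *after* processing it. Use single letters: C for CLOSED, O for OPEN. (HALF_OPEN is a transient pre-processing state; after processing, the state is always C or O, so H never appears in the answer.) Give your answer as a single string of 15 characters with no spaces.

State after each event:
  event#1 t=0ms outcome=S: state=CLOSED
  event#2 t=1ms outcome=F: state=CLOSED
  event#3 t=4ms outcome=S: state=CLOSED
  event#4 t=8ms outcome=S: state=CLOSED
  event#5 t=9ms outcome=F: state=CLOSED
  event#6 t=12ms outcome=F: state=OPEN
  event#7 t=16ms outcome=F: state=OPEN
  event#8 t=17ms outcome=F: state=OPEN
  event#9 t=21ms outcome=F: state=OPEN
  event#10 t=24ms outcome=F: state=OPEN
  event#11 t=27ms outcome=S: state=OPEN
  event#12 t=30ms outcome=S: state=CLOSED
  event#13 t=31ms outcome=S: state=CLOSED
  event#14 t=32ms outcome=F: state=CLOSED
  event#15 t=36ms outcome=S: state=CLOSED

Answer: CCCCCOOOOOOCCCC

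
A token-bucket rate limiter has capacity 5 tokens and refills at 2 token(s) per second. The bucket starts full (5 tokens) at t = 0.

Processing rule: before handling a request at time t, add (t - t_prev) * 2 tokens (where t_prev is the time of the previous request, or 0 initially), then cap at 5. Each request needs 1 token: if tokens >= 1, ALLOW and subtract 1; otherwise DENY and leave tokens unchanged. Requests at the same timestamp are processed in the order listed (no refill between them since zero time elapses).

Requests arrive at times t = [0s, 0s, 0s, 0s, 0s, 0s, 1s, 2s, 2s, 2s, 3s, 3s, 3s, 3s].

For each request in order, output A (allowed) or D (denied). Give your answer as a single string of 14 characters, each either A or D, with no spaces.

Simulating step by step:
  req#1 t=0s: ALLOW
  req#2 t=0s: ALLOW
  req#3 t=0s: ALLOW
  req#4 t=0s: ALLOW
  req#5 t=0s: ALLOW
  req#6 t=0s: DENY
  req#7 t=1s: ALLOW
  req#8 t=2s: ALLOW
  req#9 t=2s: ALLOW
  req#10 t=2s: ALLOW
  req#11 t=3s: ALLOW
  req#12 t=3s: ALLOW
  req#13 t=3s: DENY
  req#14 t=3s: DENY

Answer: AAAAADAAAAAADD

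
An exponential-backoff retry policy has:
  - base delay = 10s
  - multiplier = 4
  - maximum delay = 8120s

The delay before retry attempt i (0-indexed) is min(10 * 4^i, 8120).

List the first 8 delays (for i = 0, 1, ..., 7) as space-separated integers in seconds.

Answer: 10 40 160 640 2560 8120 8120 8120

Derivation:
Computing each delay:
  i=0: min(10*4^0, 8120) = 10
  i=1: min(10*4^1, 8120) = 40
  i=2: min(10*4^2, 8120) = 160
  i=3: min(10*4^3, 8120) = 640
  i=4: min(10*4^4, 8120) = 2560
  i=5: min(10*4^5, 8120) = 8120
  i=6: min(10*4^6, 8120) = 8120
  i=7: min(10*4^7, 8120) = 8120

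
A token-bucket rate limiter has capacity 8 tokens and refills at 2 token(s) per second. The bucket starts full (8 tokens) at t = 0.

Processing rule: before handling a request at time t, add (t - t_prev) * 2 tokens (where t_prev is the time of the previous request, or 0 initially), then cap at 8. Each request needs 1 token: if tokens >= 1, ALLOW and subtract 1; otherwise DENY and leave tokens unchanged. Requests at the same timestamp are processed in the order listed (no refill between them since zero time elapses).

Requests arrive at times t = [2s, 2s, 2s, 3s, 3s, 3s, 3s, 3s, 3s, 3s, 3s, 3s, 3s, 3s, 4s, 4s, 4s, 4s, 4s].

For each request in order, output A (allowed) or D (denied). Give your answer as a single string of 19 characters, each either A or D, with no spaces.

Answer: AAAAAAAAAADDDDAADDD

Derivation:
Simulating step by step:
  req#1 t=2s: ALLOW
  req#2 t=2s: ALLOW
  req#3 t=2s: ALLOW
  req#4 t=3s: ALLOW
  req#5 t=3s: ALLOW
  req#6 t=3s: ALLOW
  req#7 t=3s: ALLOW
  req#8 t=3s: ALLOW
  req#9 t=3s: ALLOW
  req#10 t=3s: ALLOW
  req#11 t=3s: DENY
  req#12 t=3s: DENY
  req#13 t=3s: DENY
  req#14 t=3s: DENY
  req#15 t=4s: ALLOW
  req#16 t=4s: ALLOW
  req#17 t=4s: DENY
  req#18 t=4s: DENY
  req#19 t=4s: DENY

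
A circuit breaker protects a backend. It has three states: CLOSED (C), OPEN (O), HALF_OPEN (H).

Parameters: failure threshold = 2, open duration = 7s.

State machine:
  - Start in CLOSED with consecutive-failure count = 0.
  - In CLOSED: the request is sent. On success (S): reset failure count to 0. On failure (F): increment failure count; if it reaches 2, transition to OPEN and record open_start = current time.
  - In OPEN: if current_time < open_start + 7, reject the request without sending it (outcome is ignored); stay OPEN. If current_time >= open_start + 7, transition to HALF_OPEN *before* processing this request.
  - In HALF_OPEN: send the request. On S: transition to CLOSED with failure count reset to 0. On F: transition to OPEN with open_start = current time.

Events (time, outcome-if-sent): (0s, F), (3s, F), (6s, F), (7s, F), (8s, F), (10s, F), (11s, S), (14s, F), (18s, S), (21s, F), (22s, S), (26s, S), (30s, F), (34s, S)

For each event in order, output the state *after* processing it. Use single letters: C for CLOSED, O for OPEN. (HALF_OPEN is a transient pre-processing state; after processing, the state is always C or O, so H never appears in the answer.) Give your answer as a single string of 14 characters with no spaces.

State after each event:
  event#1 t=0s outcome=F: state=CLOSED
  event#2 t=3s outcome=F: state=OPEN
  event#3 t=6s outcome=F: state=OPEN
  event#4 t=7s outcome=F: state=OPEN
  event#5 t=8s outcome=F: state=OPEN
  event#6 t=10s outcome=F: state=OPEN
  event#7 t=11s outcome=S: state=OPEN
  event#8 t=14s outcome=F: state=OPEN
  event#9 t=18s outcome=S: state=CLOSED
  event#10 t=21s outcome=F: state=CLOSED
  event#11 t=22s outcome=S: state=CLOSED
  event#12 t=26s outcome=S: state=CLOSED
  event#13 t=30s outcome=F: state=CLOSED
  event#14 t=34s outcome=S: state=CLOSED

Answer: COOOOOOOCCCCCC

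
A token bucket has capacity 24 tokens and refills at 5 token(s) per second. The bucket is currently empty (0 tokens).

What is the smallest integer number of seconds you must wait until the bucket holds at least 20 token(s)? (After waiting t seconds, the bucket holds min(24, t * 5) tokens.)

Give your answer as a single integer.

Need t * 5 >= 20, so t >= 20/5.
Smallest integer t = ceil(20/5) = 4.

Answer: 4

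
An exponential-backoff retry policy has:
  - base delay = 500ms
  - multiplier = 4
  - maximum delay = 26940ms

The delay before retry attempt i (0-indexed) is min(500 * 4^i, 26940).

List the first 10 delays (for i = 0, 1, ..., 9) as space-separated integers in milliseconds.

Computing each delay:
  i=0: min(500*4^0, 26940) = 500
  i=1: min(500*4^1, 26940) = 2000
  i=2: min(500*4^2, 26940) = 8000
  i=3: min(500*4^3, 26940) = 26940
  i=4: min(500*4^4, 26940) = 26940
  i=5: min(500*4^5, 26940) = 26940
  i=6: min(500*4^6, 26940) = 26940
  i=7: min(500*4^7, 26940) = 26940
  i=8: min(500*4^8, 26940) = 26940
  i=9: min(500*4^9, 26940) = 26940

Answer: 500 2000 8000 26940 26940 26940 26940 26940 26940 26940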